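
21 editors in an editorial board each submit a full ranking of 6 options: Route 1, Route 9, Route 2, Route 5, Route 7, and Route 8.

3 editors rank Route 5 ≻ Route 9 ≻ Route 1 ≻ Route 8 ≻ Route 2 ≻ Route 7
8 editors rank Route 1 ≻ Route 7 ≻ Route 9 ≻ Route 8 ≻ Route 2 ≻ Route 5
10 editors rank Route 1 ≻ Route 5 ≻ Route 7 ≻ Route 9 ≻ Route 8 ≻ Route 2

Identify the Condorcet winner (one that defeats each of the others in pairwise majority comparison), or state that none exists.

Route 1

Head-to-head results (21 voters total):
Route 1 vs Route 9: Route 1 wins 18–3.
Route 1 vs Route 2: Route 1 wins 21–0.
Route 1 vs Route 5: Route 1 wins 18–3.
Route 1 vs Route 7: Route 1 wins 21–0.
Route 1 vs Route 8: Route 1 wins 21–0.
Route 9 vs Route 2: Route 9 wins 21–0.
Route 9 vs Route 5: Route 5 wins 13–8.
Route 9 vs Route 7: Route 7 wins 18–3.
Route 9 vs Route 8: Route 9 wins 21–0.
Route 2 vs Route 5: Route 5 wins 13–8.
Route 2 vs Route 7: Route 7 wins 18–3.
Route 2 vs Route 8: Route 8 wins 21–0.
Route 5 vs Route 7: Route 5 wins 13–8.
Route 5 vs Route 8: Route 5 wins 13–8.
Route 7 vs Route 8: Route 7 wins 18–3.
Route 1 beats each rival — Route 9 (18–3), Route 2 (21–0), Route 5 (18–3), Route 7 (21–0), Route 8 (21–0) — so Route 1 is the Condorcet winner.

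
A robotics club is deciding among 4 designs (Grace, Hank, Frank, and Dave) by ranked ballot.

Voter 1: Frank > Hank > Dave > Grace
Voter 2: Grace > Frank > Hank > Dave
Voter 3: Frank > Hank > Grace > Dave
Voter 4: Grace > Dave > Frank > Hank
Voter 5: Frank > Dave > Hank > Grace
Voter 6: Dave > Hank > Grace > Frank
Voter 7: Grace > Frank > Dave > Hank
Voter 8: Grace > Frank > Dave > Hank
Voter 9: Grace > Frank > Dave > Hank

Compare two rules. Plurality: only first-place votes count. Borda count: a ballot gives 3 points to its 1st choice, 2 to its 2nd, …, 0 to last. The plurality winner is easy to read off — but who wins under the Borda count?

Plurality first-place counts: Grace 5, Hank 0, Frank 3, Dave 1 → Grace.
Borda totals: Grace 17, Hank 8, Frank 18, Dave 11 → Frank.

Frank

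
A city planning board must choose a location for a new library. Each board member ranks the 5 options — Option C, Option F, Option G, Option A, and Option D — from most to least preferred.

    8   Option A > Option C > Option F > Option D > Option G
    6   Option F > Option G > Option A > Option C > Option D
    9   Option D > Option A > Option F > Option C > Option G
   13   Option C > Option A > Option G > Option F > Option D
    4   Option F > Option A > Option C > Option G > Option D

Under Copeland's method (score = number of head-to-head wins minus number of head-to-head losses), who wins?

Pairwise results:
  Option C vs Option F: Option C wins 21–19.
  Option C vs Option G: Option C wins 34–6.
  Option C vs Option A: Option A wins 27–13.
  Option C vs Option D: Option C wins 31–9.
  Option F vs Option G: Option F wins 27–13.
  Option F vs Option A: Option A wins 30–10.
  Option F vs Option D: Option F wins 31–9.
  Option G vs Option A: Option A wins 34–6.
  Option G vs Option D: Option G wins 23–17.
  Option A vs Option D: Option A wins 31–9.
Copeland scores (wins − losses):
  Option C: 3 − 1 = 2
  Option F: 2 − 2 = 0
  Option G: 1 − 3 = -2
  Option A: 4 − 0 = 4
  Option D: 0 − 4 = -4
Option A has the best Copeland score.

Option A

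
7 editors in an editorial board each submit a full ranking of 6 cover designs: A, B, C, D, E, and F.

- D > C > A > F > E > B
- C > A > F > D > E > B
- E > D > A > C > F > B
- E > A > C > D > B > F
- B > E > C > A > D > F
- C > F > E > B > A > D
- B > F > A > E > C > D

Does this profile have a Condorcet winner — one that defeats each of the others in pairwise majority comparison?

No

Head-to-head results (7 voters total):
A vs B: A wins 4–3.
A vs C: C wins 4–3.
A vs D: A wins 5–2.
A vs E: E wins 4–3.
A vs F: A wins 5–2.
B vs C: C wins 5–2.
B vs D: D wins 4–3.
B vs E: E wins 5–2.
B vs F: F wins 4–3.
C vs D: C wins 5–2.
C vs E: E wins 4–3.
C vs F: C wins 6–1.
D vs E: E wins 5–2.
D vs F: D wins 4–3.
E vs F: F wins 4–3.
No candidate beats all others: A beats F beats E beats A, a majority cycle.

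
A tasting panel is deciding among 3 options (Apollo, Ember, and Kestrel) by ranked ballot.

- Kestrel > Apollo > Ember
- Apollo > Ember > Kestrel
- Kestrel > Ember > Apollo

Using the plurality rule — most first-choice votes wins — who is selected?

First-place vote totals:
  Apollo: 1
  Ember: 0
  Kestrel: 2
Kestrel has the most first-place votes.

Kestrel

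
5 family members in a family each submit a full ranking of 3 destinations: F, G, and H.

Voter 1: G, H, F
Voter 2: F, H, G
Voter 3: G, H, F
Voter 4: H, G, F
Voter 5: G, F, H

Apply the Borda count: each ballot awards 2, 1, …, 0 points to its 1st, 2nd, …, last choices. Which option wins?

Borda scores:
  F: 0 + 2 + 0 + 0 + 1 = 3
  G: 2 + 0 + 2 + 1 + 2 = 7
  H: 1 + 1 + 1 + 2 + 0 = 5
G has the highest total.

G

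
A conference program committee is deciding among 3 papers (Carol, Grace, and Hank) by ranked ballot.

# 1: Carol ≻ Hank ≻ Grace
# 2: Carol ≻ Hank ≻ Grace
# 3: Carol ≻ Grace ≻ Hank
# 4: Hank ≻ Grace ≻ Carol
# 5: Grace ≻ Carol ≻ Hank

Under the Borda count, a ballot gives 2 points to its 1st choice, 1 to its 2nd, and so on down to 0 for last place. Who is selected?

Borda scores:
  Carol: 2 + 2 + 2 + 0 + 1 = 7
  Grace: 0 + 0 + 1 + 1 + 2 = 4
  Hank: 1 + 1 + 0 + 2 + 0 = 4
Carol has the highest total.

Carol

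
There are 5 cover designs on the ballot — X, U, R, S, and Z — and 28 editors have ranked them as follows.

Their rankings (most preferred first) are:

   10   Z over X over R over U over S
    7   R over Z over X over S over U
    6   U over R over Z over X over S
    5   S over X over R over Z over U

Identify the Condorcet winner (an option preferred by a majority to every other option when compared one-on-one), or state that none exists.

No Condorcet winner

Head-to-head results (28 voters total):
X vs U: X wins 22–6.
X vs R: X wins 15–13.
X vs S: X wins 23–5.
X vs Z: Z wins 23–5.
U vs R: R wins 22–6.
U vs S: U wins 16–12.
U vs Z: Z wins 22–6.
R vs S: R wins 23–5.
R vs Z: R wins 18–10.
S vs Z: Z wins 23–5.
No candidate beats all others: X beats R beats Z beats X, a majority cycle.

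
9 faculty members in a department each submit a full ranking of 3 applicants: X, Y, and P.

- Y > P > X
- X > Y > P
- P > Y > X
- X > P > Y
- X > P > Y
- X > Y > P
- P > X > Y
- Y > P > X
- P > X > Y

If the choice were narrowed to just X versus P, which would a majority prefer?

Ballots ranking X above P: 4.
Ballots ranking P above X: 5.
P wins the head-to-head, 5–4.

P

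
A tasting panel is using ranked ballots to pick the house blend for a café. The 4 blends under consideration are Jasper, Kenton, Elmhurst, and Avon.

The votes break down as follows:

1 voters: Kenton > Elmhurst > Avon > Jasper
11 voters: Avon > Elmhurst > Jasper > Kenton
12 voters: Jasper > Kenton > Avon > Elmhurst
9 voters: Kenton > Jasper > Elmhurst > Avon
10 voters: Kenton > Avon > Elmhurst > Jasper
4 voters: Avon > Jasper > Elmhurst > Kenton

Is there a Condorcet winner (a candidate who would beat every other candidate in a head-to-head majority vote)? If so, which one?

None — there is no Condorcet winner

Head-to-head results (47 voters total):
Jasper vs Kenton: Jasper wins 27–20.
Jasper vs Elmhurst: Jasper wins 25–22.
Jasper vs Avon: Avon wins 26–21.
Kenton vs Elmhurst: Kenton wins 32–15.
Kenton vs Avon: Kenton wins 32–15.
Elmhurst vs Avon: Avon wins 37–10.
No candidate beats all others: Jasper beats Kenton beats Avon beats Jasper, a majority cycle.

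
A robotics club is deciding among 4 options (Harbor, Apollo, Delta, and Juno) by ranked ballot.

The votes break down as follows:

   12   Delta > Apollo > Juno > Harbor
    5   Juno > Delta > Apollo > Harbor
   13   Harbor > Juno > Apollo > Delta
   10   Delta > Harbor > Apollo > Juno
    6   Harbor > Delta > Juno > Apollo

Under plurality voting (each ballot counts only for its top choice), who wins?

Delta

First-place vote totals:
  Harbor: 19
  Apollo: 0
  Delta: 22
  Juno: 5
Delta has the most first-place votes.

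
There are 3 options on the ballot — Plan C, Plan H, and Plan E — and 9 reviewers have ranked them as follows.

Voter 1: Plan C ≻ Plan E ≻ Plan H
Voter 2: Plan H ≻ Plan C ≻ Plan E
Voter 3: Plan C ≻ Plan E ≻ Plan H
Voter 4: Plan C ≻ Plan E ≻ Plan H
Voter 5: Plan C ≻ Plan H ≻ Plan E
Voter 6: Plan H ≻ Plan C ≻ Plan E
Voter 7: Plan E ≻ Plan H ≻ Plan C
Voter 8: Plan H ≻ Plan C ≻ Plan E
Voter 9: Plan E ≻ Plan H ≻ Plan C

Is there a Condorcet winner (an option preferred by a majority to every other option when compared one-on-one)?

Head-to-head results (9 voters total):
Plan C vs Plan H: Plan H wins 5–4.
Plan C vs Plan E: Plan C wins 7–2.
Plan H vs Plan E: Plan E wins 5–4.
No candidate beats all others: Plan C beats Plan E beats Plan H beats Plan C, a majority cycle.

No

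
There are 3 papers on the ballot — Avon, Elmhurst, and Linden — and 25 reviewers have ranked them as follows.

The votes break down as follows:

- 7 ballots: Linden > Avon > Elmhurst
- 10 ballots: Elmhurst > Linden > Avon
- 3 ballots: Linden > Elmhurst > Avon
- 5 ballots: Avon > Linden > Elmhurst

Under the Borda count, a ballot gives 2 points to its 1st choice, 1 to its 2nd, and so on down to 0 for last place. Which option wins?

Borda scores:
  Avon: 7·1 + 10·0 + 3·0 + 5·2 = 17
  Elmhurst: 7·0 + 10·2 + 3·1 + 5·0 = 23
  Linden: 7·2 + 10·1 + 3·2 + 5·1 = 35
Linden has the highest total.

Linden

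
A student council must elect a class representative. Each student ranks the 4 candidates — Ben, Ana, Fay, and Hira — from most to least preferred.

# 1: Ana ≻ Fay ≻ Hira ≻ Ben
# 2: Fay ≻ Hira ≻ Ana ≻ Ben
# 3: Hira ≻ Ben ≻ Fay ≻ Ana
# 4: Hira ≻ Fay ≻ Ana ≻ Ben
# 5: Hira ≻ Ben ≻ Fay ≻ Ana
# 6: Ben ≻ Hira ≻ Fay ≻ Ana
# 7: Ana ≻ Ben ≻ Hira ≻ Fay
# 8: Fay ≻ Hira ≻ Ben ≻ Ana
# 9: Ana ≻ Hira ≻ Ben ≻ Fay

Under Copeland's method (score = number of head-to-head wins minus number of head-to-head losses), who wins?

Pairwise results:
  Ben vs Ana: Ana wins 5–4.
  Ben vs Fay: Ben wins 5–4.
  Ben vs Hira: Hira wins 7–2.
  Ana vs Fay: Fay wins 6–3.
  Ana vs Hira: Hira wins 6–3.
  Fay vs Hira: Hira wins 6–3.
Copeland scores (wins − losses):
  Ben: 1 − 2 = -1
  Ana: 1 − 2 = -1
  Fay: 1 − 2 = -1
  Hira: 3 − 0 = 3
Hira has the best Copeland score.

Hira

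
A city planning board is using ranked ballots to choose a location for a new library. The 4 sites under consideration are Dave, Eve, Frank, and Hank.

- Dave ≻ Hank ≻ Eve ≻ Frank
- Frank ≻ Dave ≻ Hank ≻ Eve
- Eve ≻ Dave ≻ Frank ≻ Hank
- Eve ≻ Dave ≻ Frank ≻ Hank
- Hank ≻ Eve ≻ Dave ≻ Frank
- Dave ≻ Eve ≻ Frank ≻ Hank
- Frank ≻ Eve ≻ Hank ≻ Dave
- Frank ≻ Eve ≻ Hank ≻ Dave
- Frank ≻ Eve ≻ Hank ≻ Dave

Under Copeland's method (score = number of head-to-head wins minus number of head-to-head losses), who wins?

Pairwise results:
  Dave vs Eve: Eve wins 6–3.
  Dave vs Frank: Dave wins 5–4.
  Dave vs Hank: Dave wins 5–4.
  Eve vs Frank: Eve wins 5–4.
  Eve vs Hank: Eve wins 6–3.
  Frank vs Hank: Frank wins 7–2.
Copeland scores (wins − losses):
  Dave: 2 − 1 = 1
  Eve: 3 − 0 = 3
  Frank: 1 − 2 = -1
  Hank: 0 − 3 = -3
Eve has the best Copeland score.

Eve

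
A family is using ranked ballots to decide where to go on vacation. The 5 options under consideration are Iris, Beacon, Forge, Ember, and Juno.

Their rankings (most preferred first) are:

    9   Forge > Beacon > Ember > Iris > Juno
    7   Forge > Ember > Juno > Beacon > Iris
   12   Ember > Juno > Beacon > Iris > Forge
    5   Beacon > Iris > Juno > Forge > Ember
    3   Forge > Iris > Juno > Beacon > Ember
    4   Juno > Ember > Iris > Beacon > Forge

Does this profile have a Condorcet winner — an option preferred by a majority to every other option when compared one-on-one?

Head-to-head results (40 voters total):
Iris vs Beacon: Beacon wins 33–7.
Iris vs Forge: Iris wins 21–19.
Iris vs Ember: Ember wins 32–8.
Iris vs Juno: Juno wins 23–17.
Beacon vs Forge: Beacon wins 21–19.
Beacon vs Ember: Ember wins 23–17.
Beacon vs Juno: Juno wins 26–14.
Forge vs Ember: Forge wins 24–16.
Forge vs Juno: Juno wins 21–19.
Ember vs Juno: Ember wins 28–12.
No candidate beats all others: Iris beats Forge beats Ember beats Iris, a majority cycle.

No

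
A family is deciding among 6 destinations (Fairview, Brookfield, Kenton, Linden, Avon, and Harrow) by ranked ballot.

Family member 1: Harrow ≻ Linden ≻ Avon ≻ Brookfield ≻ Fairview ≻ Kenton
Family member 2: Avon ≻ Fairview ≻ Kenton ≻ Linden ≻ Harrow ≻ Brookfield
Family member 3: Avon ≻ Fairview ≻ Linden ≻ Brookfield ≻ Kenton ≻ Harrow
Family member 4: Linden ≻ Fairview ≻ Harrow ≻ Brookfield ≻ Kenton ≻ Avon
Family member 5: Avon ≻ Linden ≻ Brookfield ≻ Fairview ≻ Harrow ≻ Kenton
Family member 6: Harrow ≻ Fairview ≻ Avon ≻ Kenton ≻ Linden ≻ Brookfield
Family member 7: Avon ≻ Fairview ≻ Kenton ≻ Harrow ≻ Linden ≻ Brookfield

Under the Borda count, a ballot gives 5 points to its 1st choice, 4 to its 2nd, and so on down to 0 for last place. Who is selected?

Borda scores:
  Fairview: 1 + 4 + 4 + 4 + 2 + 4 + 4 = 23
  Brookfield: 2 + 0 + 2 + 2 + 3 + 0 + 0 = 9
  Kenton: 0 + 3 + 1 + 1 + 0 + 2 + 3 = 10
  Linden: 4 + 2 + 3 + 5 + 4 + 1 + 1 = 20
  Avon: 3 + 5 + 5 + 0 + 5 + 3 + 5 = 26
  Harrow: 5 + 1 + 0 + 3 + 1 + 5 + 2 = 17
Avon has the highest total.

Avon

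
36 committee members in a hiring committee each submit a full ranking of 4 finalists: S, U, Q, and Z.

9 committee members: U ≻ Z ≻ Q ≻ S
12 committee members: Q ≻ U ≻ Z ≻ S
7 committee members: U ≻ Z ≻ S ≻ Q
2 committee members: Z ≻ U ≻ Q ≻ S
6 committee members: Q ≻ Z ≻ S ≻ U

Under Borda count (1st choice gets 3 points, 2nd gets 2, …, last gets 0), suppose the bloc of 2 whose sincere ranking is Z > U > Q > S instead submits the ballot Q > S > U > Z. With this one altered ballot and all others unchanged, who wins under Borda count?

U

Borda totals with the altered ballot: S 17, U 74, Q 69, Z 56.
The winner is unchanged: still U.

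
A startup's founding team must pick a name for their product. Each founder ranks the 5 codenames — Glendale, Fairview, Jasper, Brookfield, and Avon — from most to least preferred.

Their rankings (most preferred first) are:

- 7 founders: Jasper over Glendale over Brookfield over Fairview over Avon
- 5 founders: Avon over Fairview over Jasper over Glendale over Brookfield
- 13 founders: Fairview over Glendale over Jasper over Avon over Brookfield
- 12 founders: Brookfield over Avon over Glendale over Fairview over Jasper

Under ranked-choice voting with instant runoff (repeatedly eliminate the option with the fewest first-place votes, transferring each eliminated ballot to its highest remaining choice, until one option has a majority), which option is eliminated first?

Glendale

Round 1: Fairview 13, Brookfield 12, Jasper 7, Avon 5, Glendale 0. Glendale has the fewest and is eliminated.
Round 2: Fairview 13, Brookfield 12, Jasper 7, Avon 5. Avon has the fewest and is eliminated.
Round 3: Fairview 18, Brookfield 12, Jasper 7. Jasper has the fewest and is eliminated.
Round 4: Brookfield 19, Fairview 18. Brookfield has a majority.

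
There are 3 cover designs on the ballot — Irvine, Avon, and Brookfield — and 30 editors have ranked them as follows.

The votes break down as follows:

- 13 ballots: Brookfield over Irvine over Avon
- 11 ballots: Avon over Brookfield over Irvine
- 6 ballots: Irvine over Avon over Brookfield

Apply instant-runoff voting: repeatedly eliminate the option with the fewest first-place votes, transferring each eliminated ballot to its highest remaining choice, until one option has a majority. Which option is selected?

Round 1: Brookfield 13, Avon 11, Irvine 6. Irvine has the fewest and is eliminated.
Round 2: Avon 17, Brookfield 13. Avon has a majority.

Avon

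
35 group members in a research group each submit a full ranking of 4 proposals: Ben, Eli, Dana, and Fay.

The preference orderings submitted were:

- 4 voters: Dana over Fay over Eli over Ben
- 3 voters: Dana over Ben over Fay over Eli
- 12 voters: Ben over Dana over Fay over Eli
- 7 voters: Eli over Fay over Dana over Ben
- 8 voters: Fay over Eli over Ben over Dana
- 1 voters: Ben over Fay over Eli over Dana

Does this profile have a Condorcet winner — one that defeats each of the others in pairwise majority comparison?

Head-to-head results (35 voters total):
Ben vs Eli: Eli wins 19–16.
Ben vs Dana: Ben wins 21–14.
Ben vs Fay: Fay wins 19–16.
Eli vs Dana: Dana wins 19–16.
Eli vs Fay: Fay wins 28–7.
Dana vs Fay: Dana wins 19–16.
No candidate beats all others: Ben beats Dana beats Eli beats Ben, a majority cycle.

No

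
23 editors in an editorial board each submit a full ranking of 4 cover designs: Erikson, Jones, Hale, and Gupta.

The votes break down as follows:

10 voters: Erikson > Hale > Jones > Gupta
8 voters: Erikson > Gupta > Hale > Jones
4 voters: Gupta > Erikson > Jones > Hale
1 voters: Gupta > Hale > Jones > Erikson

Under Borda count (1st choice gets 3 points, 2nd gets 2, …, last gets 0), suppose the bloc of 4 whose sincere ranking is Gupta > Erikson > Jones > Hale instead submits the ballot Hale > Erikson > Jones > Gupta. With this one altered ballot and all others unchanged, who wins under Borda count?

Erikson

Borda totals with the altered ballot: Erikson 62, Jones 15, Hale 42, Gupta 19.
The winner is unchanged: still Erikson.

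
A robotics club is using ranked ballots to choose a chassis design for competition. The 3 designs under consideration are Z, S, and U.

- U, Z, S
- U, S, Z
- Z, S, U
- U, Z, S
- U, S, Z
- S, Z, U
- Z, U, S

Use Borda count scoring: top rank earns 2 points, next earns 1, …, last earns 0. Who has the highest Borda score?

U

Borda scores:
  Z: 1 + 0 + 2 + 1 + 0 + 1 + 2 = 7
  S: 0 + 1 + 1 + 0 + 1 + 2 + 0 = 5
  U: 2 + 2 + 0 + 2 + 2 + 0 + 1 = 9
U has the highest total.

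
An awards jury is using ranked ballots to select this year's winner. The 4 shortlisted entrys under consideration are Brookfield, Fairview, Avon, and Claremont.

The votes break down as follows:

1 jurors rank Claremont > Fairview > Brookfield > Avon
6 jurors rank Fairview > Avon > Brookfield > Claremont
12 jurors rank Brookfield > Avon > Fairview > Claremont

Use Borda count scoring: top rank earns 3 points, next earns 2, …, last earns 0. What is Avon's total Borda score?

Borda scores:
  Brookfield: 1 + 6·1 + 12·3 = 43
  Fairview: 2 + 6·3 + 12·1 = 32
  Avon: 0 + 6·2 + 12·2 = 36
  Claremont: 3 + 6·0 + 12·0 = 3

36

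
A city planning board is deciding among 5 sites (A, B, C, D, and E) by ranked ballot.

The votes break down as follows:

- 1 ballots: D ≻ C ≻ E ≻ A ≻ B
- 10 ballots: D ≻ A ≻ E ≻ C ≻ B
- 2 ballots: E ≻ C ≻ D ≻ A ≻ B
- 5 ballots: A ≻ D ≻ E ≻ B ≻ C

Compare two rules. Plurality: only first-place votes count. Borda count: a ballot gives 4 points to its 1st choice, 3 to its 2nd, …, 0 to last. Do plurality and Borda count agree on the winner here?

Yes

Plurality first-place counts: A 5, B 0, C 0, D 11, E 2 → D.
Borda totals: A 53, B 5, C 19, D 63, E 40 → D.
The two rules agree on D.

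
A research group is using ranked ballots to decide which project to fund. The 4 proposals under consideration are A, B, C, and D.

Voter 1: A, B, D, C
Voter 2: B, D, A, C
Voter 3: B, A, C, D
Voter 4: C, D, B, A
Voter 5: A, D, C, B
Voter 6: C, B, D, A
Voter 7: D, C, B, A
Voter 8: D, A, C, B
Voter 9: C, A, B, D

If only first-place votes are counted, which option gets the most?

First-place vote totals:
  A: 2
  B: 2
  C: 3
  D: 2
C has the most first-place votes.

C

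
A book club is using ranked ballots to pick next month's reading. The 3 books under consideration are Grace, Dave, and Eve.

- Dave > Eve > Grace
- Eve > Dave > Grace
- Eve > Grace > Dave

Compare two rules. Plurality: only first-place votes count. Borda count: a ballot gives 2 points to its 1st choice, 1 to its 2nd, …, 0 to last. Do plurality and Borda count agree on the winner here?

Plurality first-place counts: Grace 0, Dave 1, Eve 2 → Eve.
Borda totals: Grace 1, Dave 3, Eve 5 → Eve.
The two rules agree on Eve.

Yes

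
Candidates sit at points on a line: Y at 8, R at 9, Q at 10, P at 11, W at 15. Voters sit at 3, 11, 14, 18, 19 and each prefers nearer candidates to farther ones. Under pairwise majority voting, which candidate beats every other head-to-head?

W

With single-peaked preferences on a line, the Condorcet winner is the candidate closest to the median voter.
The median voter (position 14) is closest to W at 15.
Check: W vs R — voters closer to W: 3 of 5.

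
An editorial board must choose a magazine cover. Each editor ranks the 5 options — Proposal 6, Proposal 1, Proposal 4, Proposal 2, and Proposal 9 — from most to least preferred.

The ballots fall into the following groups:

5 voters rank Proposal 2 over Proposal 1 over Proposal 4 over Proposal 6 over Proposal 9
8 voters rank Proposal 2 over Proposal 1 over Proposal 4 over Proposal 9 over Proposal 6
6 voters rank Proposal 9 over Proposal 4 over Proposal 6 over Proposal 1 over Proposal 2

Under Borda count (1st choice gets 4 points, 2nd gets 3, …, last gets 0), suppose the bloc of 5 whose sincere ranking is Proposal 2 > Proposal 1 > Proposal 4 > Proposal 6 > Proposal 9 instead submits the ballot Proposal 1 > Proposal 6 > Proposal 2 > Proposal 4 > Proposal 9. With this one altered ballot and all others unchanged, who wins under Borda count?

Proposal 1

Borda totals with the altered ballot: Proposal 6 27, Proposal 1 50, Proposal 4 39, Proposal 2 42, Proposal 9 32.
The switch changes the winner from Proposal 2 to Proposal 1.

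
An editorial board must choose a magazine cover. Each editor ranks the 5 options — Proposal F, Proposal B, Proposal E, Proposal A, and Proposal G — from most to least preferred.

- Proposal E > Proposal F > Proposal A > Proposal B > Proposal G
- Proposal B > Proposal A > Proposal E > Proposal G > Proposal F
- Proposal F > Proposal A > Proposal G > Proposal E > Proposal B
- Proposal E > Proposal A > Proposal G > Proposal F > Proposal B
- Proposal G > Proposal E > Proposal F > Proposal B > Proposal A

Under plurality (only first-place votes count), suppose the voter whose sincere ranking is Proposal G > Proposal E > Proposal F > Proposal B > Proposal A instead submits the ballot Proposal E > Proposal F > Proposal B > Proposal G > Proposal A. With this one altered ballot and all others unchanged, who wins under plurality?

First-place totals with the altered ballot: Proposal F 1, Proposal B 1, Proposal E 3, Proposal A 0, Proposal G 0.
The winner is unchanged: still Proposal E.

Proposal E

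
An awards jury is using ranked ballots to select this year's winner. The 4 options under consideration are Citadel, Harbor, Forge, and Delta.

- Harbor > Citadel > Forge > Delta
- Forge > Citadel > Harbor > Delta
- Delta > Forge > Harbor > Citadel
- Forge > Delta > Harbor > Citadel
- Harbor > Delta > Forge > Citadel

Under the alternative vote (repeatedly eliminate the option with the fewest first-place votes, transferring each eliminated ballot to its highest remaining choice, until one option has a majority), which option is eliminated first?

Citadel

Round 1: Harbor 2, Forge 2, Delta 1, Citadel 0. Citadel has the fewest and is eliminated.
Round 2: Harbor 2, Forge 2, Delta 1. Delta has the fewest and is eliminated.
Round 3: Forge 3, Harbor 2. Forge has a majority.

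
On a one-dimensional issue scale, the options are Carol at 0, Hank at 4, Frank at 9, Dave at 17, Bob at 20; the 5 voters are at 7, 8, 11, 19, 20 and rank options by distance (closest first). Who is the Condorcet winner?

With single-peaked preferences on a line, the Condorcet winner is the candidate closest to the median voter.
The median voter (position 11) is closest to Frank at 9.
Check: Frank vs Hank — voters closer to Frank: 5 of 5.

Frank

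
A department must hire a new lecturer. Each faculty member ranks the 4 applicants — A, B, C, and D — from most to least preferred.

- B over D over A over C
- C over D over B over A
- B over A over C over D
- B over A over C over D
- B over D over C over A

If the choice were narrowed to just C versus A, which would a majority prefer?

A

Ballots ranking C above A: 2.
Ballots ranking A above C: 3.
A wins the head-to-head, 3–2.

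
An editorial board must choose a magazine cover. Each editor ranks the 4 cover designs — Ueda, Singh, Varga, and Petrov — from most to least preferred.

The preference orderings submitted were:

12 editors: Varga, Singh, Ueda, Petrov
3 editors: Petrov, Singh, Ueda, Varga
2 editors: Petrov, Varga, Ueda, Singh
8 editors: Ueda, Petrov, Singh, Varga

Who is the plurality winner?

Varga

First-place vote totals:
  Ueda: 8
  Singh: 0
  Varga: 12
  Petrov: 5
Varga has the most first-place votes.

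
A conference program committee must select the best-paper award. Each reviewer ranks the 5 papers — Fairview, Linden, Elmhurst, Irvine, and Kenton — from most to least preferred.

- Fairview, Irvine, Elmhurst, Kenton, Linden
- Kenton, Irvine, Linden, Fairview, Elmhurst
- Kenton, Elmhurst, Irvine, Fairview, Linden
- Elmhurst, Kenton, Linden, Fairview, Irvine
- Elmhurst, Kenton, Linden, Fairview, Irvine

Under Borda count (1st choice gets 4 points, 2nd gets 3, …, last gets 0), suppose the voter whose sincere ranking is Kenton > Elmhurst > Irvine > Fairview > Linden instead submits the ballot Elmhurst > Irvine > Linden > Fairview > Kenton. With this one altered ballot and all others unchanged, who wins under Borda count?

Elmhurst

Borda totals with the altered ballot: Fairview 8, Linden 8, Elmhurst 14, Irvine 9, Kenton 11.
The switch changes the winner from Kenton to Elmhurst.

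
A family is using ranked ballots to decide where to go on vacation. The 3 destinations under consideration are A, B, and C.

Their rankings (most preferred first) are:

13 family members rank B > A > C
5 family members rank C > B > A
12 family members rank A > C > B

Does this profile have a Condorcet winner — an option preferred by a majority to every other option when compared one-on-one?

Head-to-head results (30 voters total):
A vs B: B wins 18–12.
A vs C: A wins 25–5.
B vs C: C wins 17–13.
No candidate beats all others: A beats C beats B beats A, a majority cycle.

No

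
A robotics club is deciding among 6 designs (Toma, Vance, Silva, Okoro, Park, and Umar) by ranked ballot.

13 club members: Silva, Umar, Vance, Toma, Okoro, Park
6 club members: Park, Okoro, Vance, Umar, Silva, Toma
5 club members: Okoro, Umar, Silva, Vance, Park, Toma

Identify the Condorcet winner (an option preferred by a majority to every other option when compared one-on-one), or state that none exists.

Silva

Head-to-head results (24 voters total):
Toma vs Vance: Vance wins 24–0.
Toma vs Silva: Silva wins 24–0.
Toma vs Okoro: Toma wins 13–11.
Toma vs Park: Toma wins 13–11.
Toma vs Umar: Umar wins 24–0.
Vance vs Silva: Silva wins 18–6.
Vance vs Okoro: Vance wins 13–11.
Vance vs Park: Vance wins 18–6.
Vance vs Umar: Umar wins 18–6.
Silva vs Okoro: Silva wins 13–11.
Silva vs Park: Silva wins 18–6.
Silva vs Umar: Silva wins 13–11.
Okoro vs Park: Okoro wins 18–6.
Okoro vs Umar: Umar wins 13–11.
Park vs Umar: Umar wins 18–6.
Silva beats each rival — Toma (24–0), Vance (18–6), Okoro (13–11), Park (18–6), Umar (13–11) — so Silva is the Condorcet winner.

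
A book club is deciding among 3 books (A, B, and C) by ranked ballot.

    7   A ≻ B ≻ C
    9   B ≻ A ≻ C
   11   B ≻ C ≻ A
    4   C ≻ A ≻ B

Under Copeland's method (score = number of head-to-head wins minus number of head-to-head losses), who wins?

Pairwise results:
  A vs B: B wins 20–11.
  A vs C: A wins 16–15.
  B vs C: B wins 27–4.
Copeland scores (wins − losses):
  A: 1 − 1 = 0
  B: 2 − 0 = 2
  C: 0 − 2 = -2
B has the best Copeland score.

B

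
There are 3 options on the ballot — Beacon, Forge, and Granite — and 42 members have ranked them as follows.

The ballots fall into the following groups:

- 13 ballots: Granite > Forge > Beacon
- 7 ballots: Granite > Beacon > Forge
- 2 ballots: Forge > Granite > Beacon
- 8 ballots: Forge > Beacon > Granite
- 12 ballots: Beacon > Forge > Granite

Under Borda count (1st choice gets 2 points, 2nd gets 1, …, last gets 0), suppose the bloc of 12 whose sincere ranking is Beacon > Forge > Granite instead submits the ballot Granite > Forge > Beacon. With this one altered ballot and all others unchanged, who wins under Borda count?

Borda totals with the altered ballot: Beacon 15, Forge 45, Granite 66.
The switch changes the winner from Forge to Granite.

Granite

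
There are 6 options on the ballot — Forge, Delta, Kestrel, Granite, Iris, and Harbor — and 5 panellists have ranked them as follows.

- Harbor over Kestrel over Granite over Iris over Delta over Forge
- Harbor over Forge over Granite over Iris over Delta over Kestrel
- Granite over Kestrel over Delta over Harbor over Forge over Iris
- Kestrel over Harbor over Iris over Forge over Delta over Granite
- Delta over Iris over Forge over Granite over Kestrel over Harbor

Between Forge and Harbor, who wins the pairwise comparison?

Ballots ranking Forge above Harbor: 1.
Ballots ranking Harbor above Forge: 4.
Harbor wins the head-to-head, 4–1.

Harbor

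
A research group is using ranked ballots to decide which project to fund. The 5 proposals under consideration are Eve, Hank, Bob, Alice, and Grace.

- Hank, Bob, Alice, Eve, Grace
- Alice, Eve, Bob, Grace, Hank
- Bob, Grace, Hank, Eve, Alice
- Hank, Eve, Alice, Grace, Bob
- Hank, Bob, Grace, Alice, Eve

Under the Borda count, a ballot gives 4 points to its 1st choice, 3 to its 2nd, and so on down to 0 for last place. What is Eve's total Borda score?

Borda scores:
  Eve: 1 + 3 + 1 + 3 + 0 = 8
  Hank: 4 + 0 + 2 + 4 + 4 = 14
  Bob: 3 + 2 + 4 + 0 + 3 = 12
  Alice: 2 + 4 + 0 + 2 + 1 = 9
  Grace: 0 + 1 + 3 + 1 + 2 = 7

8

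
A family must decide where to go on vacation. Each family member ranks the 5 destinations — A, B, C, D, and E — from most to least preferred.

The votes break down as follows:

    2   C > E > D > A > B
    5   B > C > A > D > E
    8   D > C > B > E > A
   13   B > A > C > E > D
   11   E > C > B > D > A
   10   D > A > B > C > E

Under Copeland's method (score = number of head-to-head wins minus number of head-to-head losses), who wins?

Pairwise results:
  A vs B: B wins 37–12.
  A vs C: C wins 26–23.
  A vs D: D wins 31–18.
  A vs E: A wins 28–21.
  B vs C: B wins 28–21.
  B vs D: B wins 29–20.
  B vs E: B wins 36–13.
  C vs D: C wins 31–18.
  C vs E: C wins 38–11.
  D vs E: E wins 26–23.
Copeland scores (wins − losses):
  A: 1 − 3 = -2
  B: 4 − 0 = 4
  C: 3 − 1 = 2
  D: 1 − 3 = -2
  E: 1 − 3 = -2
B has the best Copeland score.

B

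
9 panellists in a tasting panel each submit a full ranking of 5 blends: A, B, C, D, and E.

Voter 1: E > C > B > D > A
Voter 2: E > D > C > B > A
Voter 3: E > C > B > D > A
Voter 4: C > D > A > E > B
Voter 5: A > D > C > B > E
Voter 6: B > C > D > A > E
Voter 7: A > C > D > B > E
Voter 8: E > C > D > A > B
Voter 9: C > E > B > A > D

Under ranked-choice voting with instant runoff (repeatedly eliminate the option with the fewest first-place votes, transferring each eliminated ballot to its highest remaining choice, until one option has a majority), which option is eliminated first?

Round 1: E 4, A 2, C 2, B 1, D 0. D has the fewest and is eliminated.
Round 2: E 4, A 2, C 2, B 1. B has the fewest and is eliminated.
Round 3: E 4, C 3, A 2. A has the fewest and is eliminated.
Round 4: C 5, E 4. C has a majority.

D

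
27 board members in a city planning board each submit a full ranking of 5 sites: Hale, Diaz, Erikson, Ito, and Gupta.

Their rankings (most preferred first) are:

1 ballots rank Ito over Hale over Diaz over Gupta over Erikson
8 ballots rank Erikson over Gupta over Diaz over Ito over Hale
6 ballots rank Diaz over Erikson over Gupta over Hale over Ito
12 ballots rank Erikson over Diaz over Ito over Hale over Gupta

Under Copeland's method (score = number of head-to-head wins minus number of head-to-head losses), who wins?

Pairwise results:
  Hale vs Diaz: Diaz wins 26–1.
  Hale vs Erikson: Erikson wins 26–1.
  Hale vs Ito: Ito wins 21–6.
  Hale vs Gupta: Gupta wins 14–13.
  Diaz vs Erikson: Erikson wins 20–7.
  Diaz vs Ito: Diaz wins 26–1.
  Diaz vs Gupta: Diaz wins 19–8.
  Erikson vs Ito: Erikson wins 26–1.
  Erikson vs Gupta: Erikson wins 26–1.
  Ito vs Gupta: Gupta wins 14–13.
Copeland scores (wins − losses):
  Hale: 0 − 4 = -4
  Diaz: 3 − 1 = 2
  Erikson: 4 − 0 = 4
  Ito: 1 − 3 = -2
  Gupta: 2 − 2 = 0
Erikson has the best Copeland score.

Erikson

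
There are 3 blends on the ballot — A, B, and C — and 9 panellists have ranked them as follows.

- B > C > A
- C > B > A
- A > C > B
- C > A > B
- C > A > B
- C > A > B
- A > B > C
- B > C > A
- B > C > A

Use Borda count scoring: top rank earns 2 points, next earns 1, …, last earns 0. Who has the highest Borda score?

C

Borda scores:
  A: 0 + 0 + 2 + 1 + 1 + 1 + 2 + 0 + 0 = 7
  B: 2 + 1 + 0 + 0 + 0 + 0 + 1 + 2 + 2 = 8
  C: 1 + 2 + 1 + 2 + 2 + 2 + 0 + 1 + 1 = 12
C has the highest total.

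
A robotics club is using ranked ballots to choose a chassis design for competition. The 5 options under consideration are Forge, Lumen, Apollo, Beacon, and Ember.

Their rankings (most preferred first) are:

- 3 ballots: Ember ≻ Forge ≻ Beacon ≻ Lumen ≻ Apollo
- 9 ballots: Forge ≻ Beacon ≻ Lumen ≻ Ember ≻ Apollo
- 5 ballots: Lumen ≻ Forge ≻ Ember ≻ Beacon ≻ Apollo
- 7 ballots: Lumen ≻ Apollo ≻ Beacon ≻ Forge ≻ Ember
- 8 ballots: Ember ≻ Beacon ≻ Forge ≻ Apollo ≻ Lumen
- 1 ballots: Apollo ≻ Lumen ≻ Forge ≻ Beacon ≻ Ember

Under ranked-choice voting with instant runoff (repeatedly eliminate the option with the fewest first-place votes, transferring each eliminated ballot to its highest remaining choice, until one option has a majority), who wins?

Round 1: Lumen 12, Ember 11, Forge 9, Apollo 1, Beacon 0. Beacon has the fewest and is eliminated.
Round 2: Lumen 12, Ember 11, Forge 9, Apollo 1. Apollo has the fewest and is eliminated.
Round 3: Lumen 13, Ember 11, Forge 9. Forge has the fewest and is eliminated.
Round 4: Lumen 22, Ember 11. Lumen has a majority.

Lumen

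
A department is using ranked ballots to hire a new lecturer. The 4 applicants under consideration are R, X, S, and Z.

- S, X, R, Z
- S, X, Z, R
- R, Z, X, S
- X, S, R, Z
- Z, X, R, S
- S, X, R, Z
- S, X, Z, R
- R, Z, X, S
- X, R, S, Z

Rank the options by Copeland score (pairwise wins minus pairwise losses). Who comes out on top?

Pairwise results:
  R vs X: X wins 7–2.
  R vs S: S wins 5–4.
  R vs Z: R wins 6–3.
  X vs S: X wins 5–4.
  X vs Z: X wins 6–3.
  S vs Z: S wins 6–3.
Copeland scores (wins − losses):
  R: 1 − 2 = -1
  X: 3 − 0 = 3
  S: 2 − 1 = 1
  Z: 0 − 3 = -3
X has the best Copeland score.

X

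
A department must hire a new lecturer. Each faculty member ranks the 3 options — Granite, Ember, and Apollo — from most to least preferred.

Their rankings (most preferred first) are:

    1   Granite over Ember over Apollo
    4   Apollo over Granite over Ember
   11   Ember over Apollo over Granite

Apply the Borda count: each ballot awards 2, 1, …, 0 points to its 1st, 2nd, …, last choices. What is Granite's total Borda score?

6

Borda scores:
  Granite: 2 + 4·1 + 11·0 = 6
  Ember: 1 + 4·0 + 11·2 = 23
  Apollo: 0 + 4·2 + 11·1 = 19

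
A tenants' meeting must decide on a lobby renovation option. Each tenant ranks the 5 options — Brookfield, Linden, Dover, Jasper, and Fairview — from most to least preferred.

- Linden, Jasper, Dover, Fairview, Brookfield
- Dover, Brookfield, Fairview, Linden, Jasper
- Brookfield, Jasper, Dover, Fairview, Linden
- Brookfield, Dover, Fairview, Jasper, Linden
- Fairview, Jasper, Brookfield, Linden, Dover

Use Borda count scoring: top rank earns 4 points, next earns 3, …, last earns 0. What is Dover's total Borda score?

Borda scores:
  Brookfield: 0 + 3 + 4 + 4 + 2 = 13
  Linden: 4 + 1 + 0 + 0 + 1 = 6
  Dover: 2 + 4 + 2 + 3 + 0 = 11
  Jasper: 3 + 0 + 3 + 1 + 3 = 10
  Fairview: 1 + 2 + 1 + 2 + 4 = 10

11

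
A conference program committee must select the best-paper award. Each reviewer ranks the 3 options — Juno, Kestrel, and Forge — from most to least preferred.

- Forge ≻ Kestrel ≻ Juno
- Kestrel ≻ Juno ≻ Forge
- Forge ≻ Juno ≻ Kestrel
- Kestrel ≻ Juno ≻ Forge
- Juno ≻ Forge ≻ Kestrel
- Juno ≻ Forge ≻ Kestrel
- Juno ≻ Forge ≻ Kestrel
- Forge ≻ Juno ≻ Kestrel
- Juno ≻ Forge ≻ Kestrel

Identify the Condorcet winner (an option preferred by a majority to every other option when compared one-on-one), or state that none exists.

Head-to-head results (9 voters total):
Juno vs Kestrel: Juno wins 6–3.
Juno vs Forge: Juno wins 6–3.
Kestrel vs Forge: Forge wins 7–2.
Juno beats each rival — Kestrel (6–3), Forge (6–3) — so Juno is the Condorcet winner.

Juno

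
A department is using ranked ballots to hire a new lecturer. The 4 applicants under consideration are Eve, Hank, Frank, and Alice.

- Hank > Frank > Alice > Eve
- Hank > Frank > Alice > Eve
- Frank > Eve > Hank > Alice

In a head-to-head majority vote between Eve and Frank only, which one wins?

Ballots ranking Eve above Frank: 0.
Ballots ranking Frank above Eve: 3.
Frank wins the head-to-head, 3–0.

Frank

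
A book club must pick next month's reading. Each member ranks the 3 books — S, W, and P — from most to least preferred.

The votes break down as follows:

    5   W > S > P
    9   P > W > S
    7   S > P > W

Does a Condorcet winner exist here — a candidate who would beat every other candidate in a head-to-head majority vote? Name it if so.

No Condorcet winner

Head-to-head results (21 voters total):
S vs W: W wins 14–7.
S vs P: S wins 12–9.
W vs P: P wins 16–5.
No candidate beats all others: S beats P beats W beats S, a majority cycle.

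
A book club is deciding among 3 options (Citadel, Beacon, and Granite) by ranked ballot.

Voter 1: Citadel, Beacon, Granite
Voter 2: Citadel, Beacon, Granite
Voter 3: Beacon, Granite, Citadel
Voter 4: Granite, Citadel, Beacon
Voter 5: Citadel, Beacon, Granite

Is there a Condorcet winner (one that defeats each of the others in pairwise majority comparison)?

Yes

Head-to-head results (5 voters total):
Citadel vs Beacon: Citadel wins 4–1.
Citadel vs Granite: Citadel wins 3–2.
Beacon vs Granite: Beacon wins 4–1.
Citadel beats each rival — Beacon (4–1), Granite (3–2) — so Citadel is the Condorcet winner.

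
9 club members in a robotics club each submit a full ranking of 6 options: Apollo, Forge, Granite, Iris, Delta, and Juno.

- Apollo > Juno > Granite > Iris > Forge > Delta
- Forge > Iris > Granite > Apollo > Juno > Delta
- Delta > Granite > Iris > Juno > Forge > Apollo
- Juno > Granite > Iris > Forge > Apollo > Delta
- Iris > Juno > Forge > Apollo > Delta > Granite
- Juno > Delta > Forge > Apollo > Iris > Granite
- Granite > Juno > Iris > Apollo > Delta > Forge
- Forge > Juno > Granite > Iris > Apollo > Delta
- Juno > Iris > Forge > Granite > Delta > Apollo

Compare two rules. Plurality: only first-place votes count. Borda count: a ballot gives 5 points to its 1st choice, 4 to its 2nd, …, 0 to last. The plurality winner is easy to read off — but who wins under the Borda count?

Juno

Plurality first-place counts: Apollo 1, Forge 2, Granite 1, Iris 1, Delta 1, Juno 3 → Juno.
Borda totals: Apollo 15, Forge 23, Granite 24, Iris 27, Delta 12, Juno 34 → Juno.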